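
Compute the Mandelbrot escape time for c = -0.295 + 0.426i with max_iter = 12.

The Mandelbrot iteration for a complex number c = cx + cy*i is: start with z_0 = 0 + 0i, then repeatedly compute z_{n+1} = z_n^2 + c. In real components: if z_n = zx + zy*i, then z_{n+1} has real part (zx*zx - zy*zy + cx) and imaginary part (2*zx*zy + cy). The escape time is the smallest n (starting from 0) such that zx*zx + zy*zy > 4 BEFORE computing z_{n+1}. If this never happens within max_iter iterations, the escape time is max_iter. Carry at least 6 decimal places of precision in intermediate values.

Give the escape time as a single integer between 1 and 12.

z_0 = 0 + 0i, c = -0.2950 + 0.4260i
Iter 1: z = -0.2950 + 0.4260i, |z|^2 = 0.2685
Iter 2: z = -0.3895 + 0.1747i, |z|^2 = 0.1822
Iter 3: z = -0.1738 + 0.2900i, |z|^2 = 0.1143
Iter 4: z = -0.3489 + 0.3252i, |z|^2 = 0.2275
Iter 5: z = -0.2790 + 0.1991i, |z|^2 = 0.1175
Iter 6: z = -0.2568 + 0.3149i, |z|^2 = 0.1651
Iter 7: z = -0.3282 + 0.2643i, |z|^2 = 0.1776
Iter 8: z = -0.2571 + 0.2525i, |z|^2 = 0.1299
Iter 9: z = -0.2926 + 0.2961i, |z|^2 = 0.1733
Iter 10: z = -0.2971 + 0.2527i, |z|^2 = 0.1521
Iter 11: z = -0.2706 + 0.2759i, |z|^2 = 0.1493

Answer: 12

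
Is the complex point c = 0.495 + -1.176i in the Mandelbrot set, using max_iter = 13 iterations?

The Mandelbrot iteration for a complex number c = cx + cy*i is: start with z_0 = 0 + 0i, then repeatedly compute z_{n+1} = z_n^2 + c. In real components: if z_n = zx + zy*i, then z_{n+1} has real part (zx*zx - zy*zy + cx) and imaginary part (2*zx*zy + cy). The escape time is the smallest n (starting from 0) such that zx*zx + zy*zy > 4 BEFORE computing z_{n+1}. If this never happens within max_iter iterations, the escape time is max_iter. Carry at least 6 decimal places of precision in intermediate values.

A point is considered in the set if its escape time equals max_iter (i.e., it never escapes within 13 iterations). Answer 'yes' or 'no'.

z_0 = 0 + 0i, c = 0.4950 + -1.1760i
Iter 1: z = 0.4950 + -1.1760i, |z|^2 = 1.6280
Iter 2: z = -0.6430 + -2.3402i, |z|^2 = 5.8901
Escaped at iteration 2

Answer: no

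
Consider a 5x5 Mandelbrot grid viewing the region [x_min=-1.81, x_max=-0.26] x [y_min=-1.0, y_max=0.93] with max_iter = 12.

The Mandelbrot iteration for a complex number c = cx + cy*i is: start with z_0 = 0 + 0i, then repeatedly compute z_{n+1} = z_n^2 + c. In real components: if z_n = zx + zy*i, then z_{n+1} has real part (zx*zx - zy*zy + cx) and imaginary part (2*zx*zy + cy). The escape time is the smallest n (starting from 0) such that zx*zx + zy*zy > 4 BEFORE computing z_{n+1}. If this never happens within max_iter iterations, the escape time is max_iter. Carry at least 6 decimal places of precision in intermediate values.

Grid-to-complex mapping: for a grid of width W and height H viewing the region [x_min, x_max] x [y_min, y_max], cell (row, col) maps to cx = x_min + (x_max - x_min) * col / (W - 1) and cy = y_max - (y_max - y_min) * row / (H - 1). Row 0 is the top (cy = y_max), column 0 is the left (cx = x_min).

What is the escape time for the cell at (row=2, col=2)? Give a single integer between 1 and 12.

Answer: 12

Derivation:
z_0 = 0 + 0i, c = -1.0350 + -0.0350i
Iter 1: z = -1.0350 + -0.0350i, |z|^2 = 1.0725
Iter 2: z = 0.0350 + 0.0375i, |z|^2 = 0.0026
Iter 3: z = -1.0352 + -0.0324i, |z|^2 = 1.0726
Iter 4: z = 0.0355 + 0.0320i, |z|^2 = 0.0023
Iter 5: z = -1.0348 + -0.0327i, |z|^2 = 1.0718
Iter 6: z = 0.0347 + 0.0327i, |z|^2 = 0.0023
Iter 7: z = -1.0349 + -0.0327i, |z|^2 = 1.0720
Iter 8: z = 0.0349 + 0.0327i, |z|^2 = 0.0023
Iter 9: z = -1.0349 + -0.0327i, |z|^2 = 1.0720
Iter 10: z = 0.0349 + 0.0327i, |z|^2 = 0.0023
Iter 11: z = -1.0349 + -0.0327i, |z|^2 = 1.0720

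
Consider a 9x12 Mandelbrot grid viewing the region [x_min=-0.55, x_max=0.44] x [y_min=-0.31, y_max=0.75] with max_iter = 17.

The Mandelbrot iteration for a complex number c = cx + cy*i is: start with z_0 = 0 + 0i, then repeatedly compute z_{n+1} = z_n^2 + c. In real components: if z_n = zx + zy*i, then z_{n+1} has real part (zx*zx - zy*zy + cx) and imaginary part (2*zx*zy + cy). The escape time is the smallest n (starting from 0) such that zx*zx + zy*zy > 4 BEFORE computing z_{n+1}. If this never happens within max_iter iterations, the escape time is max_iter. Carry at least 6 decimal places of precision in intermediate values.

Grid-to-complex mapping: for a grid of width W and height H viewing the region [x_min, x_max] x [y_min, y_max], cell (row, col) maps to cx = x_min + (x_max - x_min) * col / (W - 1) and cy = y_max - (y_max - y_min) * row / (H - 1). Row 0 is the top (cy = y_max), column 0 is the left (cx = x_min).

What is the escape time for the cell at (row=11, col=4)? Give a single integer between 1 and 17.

Answer: 17

Derivation:
z_0 = 0 + 0i, c = -0.0550 + -0.3100i
Iter 1: z = -0.0550 + -0.3100i, |z|^2 = 0.0991
Iter 2: z = -0.1481 + -0.2759i, |z|^2 = 0.0980
Iter 3: z = -0.1092 + -0.2283i, |z|^2 = 0.0640
Iter 4: z = -0.0952 + -0.2601i, |z|^2 = 0.0767
Iter 5: z = -0.1136 + -0.2605i, |z|^2 = 0.0808
Iter 6: z = -0.1099 + -0.2508i, |z|^2 = 0.0750
Iter 7: z = -0.1058 + -0.2549i, |z|^2 = 0.0761
Iter 8: z = -0.1088 + -0.2561i, |z|^2 = 0.0774
Iter 9: z = -0.1087 + -0.2543i, |z|^2 = 0.0765
Iter 10: z = -0.1078 + -0.2547i, |z|^2 = 0.0765
Iter 11: z = -0.1082 + -0.2551i, |z|^2 = 0.0768
Iter 12: z = -0.1083 + -0.2548i, |z|^2 = 0.0767
Iter 13: z = -0.1082 + -0.2548i, |z|^2 = 0.0766
Iter 14: z = -0.1082 + -0.2549i, |z|^2 = 0.0767
Iter 15: z = -0.1083 + -0.2548i, |z|^2 = 0.0767
Iter 16: z = -0.1082 + -0.2548i, |z|^2 = 0.0766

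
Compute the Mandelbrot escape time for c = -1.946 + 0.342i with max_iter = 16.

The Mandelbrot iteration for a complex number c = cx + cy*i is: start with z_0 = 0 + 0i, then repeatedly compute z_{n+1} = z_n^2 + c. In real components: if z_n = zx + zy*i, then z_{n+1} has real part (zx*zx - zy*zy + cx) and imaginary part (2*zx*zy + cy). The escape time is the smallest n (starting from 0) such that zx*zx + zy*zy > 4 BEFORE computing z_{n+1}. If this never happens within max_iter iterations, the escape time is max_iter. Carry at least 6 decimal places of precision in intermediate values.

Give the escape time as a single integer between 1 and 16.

z_0 = 0 + 0i, c = -1.9460 + 0.3420i
Iter 1: z = -1.9460 + 0.3420i, |z|^2 = 3.9039
Iter 2: z = 1.7240 + -0.9891i, |z|^2 = 3.9503
Iter 3: z = 0.0478 + -3.0682i, |z|^2 = 9.4161
Escaped at iteration 3

Answer: 3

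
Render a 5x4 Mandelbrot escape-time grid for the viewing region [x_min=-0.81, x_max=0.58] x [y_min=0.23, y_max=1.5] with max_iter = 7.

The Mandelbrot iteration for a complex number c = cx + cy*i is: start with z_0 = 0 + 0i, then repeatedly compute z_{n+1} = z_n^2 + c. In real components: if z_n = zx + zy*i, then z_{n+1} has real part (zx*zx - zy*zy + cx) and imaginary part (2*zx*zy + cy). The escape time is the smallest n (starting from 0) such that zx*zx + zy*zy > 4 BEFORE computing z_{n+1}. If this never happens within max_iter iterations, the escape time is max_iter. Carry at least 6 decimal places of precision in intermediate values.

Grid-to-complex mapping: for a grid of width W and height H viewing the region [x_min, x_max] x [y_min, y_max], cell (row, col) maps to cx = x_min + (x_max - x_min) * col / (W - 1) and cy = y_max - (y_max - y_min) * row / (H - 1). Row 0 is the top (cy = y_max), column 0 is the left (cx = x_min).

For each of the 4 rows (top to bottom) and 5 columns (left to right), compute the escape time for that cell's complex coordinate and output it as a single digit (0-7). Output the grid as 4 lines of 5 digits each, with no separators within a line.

Answer: 22222
34632
57773
77774

Derivation:
(row=0, col=0): c = -0.8100 + 1.5000i → escape time 2
(row=0, col=1): c = -0.4625 + 1.5000i → escape time 2
(row=0, col=2): c = -0.1150 + 1.5000i → escape time 2
(row=0, col=3): c = 0.2325 + 1.5000i → escape time 2
(row=0, col=4): c = 0.5800 + 1.5000i → escape time 2
(row=1, col=0): c = -0.8100 + 1.0767i → escape time 3
(row=1, col=1): c = -0.4625 + 1.0767i → escape time 4
(row=1, col=2): c = -0.1150 + 1.0767i → escape time 6
(row=1, col=3): c = 0.2325 + 1.0767i → escape time 3
(row=1, col=4): c = 0.5800 + 1.0767i → escape time 2
(row=2, col=0): c = -0.8100 + 0.6533i → escape time 5
(row=2, col=1): c = -0.4625 + 0.6533i → escape time 7
(row=2, col=2): c = -0.1150 + 0.6533i → escape time 7
(row=2, col=3): c = 0.2325 + 0.6533i → escape time 7
(row=2, col=4): c = 0.5800 + 0.6533i → escape time 3
(row=3, col=0): c = -0.8100 + 0.2300i → escape time 7
(row=3, col=1): c = -0.4625 + 0.2300i → escape time 7
(row=3, col=2): c = -0.1150 + 0.2300i → escape time 7
(row=3, col=3): c = 0.2325 + 0.2300i → escape time 7
(row=3, col=4): c = 0.5800 + 0.2300i → escape time 4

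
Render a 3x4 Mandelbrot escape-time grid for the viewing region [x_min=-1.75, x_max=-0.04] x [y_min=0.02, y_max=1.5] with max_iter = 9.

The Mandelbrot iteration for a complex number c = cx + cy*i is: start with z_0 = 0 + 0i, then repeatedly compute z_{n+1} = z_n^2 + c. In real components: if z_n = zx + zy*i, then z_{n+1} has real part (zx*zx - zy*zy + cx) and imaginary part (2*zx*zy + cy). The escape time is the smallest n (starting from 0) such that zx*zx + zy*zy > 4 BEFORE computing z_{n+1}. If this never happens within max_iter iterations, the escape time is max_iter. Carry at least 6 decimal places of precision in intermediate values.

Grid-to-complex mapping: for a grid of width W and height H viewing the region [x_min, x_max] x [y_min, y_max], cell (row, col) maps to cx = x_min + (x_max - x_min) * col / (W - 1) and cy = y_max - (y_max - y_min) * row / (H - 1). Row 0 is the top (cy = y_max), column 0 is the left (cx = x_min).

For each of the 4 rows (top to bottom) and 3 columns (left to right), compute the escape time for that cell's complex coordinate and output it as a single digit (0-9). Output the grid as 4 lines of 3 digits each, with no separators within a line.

Answer: 122
139
359
999

Derivation:
(row=0, col=0): c = -1.7500 + 1.5000i → escape time 1
(row=0, col=1): c = -0.8950 + 1.5000i → escape time 2
(row=0, col=2): c = -0.0400 + 1.5000i → escape time 2
(row=1, col=0): c = -1.7500 + 1.0067i → escape time 1
(row=1, col=1): c = -0.8950 + 1.0067i → escape time 3
(row=1, col=2): c = -0.0400 + 1.0067i → escape time 9
(row=2, col=0): c = -1.7500 + 0.5133i → escape time 3
(row=2, col=1): c = -0.8950 + 0.5133i → escape time 5
(row=2, col=2): c = -0.0400 + 0.5133i → escape time 9
(row=3, col=0): c = -1.7500 + 0.0200i → escape time 9
(row=3, col=1): c = -0.8950 + 0.0200i → escape time 9
(row=3, col=2): c = -0.0400 + 0.0200i → escape time 9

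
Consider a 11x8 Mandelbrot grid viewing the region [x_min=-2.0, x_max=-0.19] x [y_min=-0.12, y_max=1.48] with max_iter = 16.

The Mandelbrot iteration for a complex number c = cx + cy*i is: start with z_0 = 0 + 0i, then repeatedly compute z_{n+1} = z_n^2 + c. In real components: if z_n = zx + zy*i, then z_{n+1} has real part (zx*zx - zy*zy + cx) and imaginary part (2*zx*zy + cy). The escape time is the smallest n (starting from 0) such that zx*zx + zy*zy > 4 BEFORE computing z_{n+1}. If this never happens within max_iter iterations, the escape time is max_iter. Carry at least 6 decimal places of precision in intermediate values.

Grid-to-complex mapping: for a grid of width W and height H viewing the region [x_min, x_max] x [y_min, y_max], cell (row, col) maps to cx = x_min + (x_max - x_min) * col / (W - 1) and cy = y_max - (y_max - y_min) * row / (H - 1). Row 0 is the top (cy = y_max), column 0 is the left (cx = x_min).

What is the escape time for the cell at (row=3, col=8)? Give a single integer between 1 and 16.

z_0 = 0 + 0i, c = -0.5520 + 0.7943i
Iter 1: z = -0.5520 + 0.7943i, |z|^2 = 0.9356
Iter 2: z = -0.8782 + -0.0826i, |z|^2 = 0.7780
Iter 3: z = 0.2124 + 0.9394i, |z|^2 = 0.9275
Iter 4: z = -1.3893 + 1.1933i, |z|^2 = 3.3542
Iter 5: z = -0.0458 + -2.5215i, |z|^2 = 6.3599
Escaped at iteration 5

Answer: 5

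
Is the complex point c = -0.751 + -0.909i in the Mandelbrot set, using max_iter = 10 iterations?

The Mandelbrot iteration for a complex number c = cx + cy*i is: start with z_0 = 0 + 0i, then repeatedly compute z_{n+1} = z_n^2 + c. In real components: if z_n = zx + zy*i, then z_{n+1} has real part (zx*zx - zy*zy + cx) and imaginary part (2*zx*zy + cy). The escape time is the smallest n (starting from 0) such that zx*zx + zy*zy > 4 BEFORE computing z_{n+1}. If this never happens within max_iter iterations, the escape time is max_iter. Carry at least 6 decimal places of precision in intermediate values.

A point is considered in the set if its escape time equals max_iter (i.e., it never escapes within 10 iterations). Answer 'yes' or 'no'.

Answer: no

Derivation:
z_0 = 0 + 0i, c = -0.7510 + -0.9090i
Iter 1: z = -0.7510 + -0.9090i, |z|^2 = 1.3903
Iter 2: z = -1.0133 + 0.4563i, |z|^2 = 1.2350
Iter 3: z = 0.0675 + -1.8338i, |z|^2 = 3.3672
Iter 4: z = -4.1091 + -1.1566i, |z|^2 = 18.2224
Escaped at iteration 4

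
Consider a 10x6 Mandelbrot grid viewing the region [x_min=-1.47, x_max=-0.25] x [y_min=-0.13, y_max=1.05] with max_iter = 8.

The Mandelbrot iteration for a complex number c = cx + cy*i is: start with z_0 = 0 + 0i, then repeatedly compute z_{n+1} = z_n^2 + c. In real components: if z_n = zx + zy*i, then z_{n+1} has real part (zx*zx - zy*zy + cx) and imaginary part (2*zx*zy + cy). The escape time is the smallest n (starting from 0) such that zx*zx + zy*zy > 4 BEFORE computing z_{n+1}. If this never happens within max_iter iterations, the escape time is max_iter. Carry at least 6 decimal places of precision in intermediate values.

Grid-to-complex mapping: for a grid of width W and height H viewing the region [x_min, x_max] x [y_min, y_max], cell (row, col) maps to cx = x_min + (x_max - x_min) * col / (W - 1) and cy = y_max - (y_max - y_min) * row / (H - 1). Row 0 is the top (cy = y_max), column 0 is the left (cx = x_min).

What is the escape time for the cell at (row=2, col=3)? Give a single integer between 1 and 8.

z_0 = 0 + 0i, c = -1.0633 + 0.5780i
Iter 1: z = -1.0633 + 0.5780i, |z|^2 = 1.4648
Iter 2: z = -0.2667 + -0.6512i, |z|^2 = 0.4952
Iter 3: z = -1.4163 + 0.9254i, |z|^2 = 2.8622
Iter 4: z = 0.0861 + -2.0432i, |z|^2 = 4.1823
Escaped at iteration 4

Answer: 4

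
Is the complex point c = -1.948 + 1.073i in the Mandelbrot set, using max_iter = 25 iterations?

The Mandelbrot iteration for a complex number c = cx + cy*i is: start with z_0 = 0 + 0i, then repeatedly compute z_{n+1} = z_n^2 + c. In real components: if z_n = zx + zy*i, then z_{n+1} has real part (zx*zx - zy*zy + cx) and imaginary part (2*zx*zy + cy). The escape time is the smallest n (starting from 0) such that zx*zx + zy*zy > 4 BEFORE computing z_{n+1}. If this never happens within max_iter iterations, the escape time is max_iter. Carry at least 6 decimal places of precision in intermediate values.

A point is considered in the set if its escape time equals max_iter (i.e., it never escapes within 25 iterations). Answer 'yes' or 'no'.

z_0 = 0 + 0i, c = -1.9480 + 1.0730i
Iter 1: z = -1.9480 + 1.0730i, |z|^2 = 4.9460
Escaped at iteration 1

Answer: no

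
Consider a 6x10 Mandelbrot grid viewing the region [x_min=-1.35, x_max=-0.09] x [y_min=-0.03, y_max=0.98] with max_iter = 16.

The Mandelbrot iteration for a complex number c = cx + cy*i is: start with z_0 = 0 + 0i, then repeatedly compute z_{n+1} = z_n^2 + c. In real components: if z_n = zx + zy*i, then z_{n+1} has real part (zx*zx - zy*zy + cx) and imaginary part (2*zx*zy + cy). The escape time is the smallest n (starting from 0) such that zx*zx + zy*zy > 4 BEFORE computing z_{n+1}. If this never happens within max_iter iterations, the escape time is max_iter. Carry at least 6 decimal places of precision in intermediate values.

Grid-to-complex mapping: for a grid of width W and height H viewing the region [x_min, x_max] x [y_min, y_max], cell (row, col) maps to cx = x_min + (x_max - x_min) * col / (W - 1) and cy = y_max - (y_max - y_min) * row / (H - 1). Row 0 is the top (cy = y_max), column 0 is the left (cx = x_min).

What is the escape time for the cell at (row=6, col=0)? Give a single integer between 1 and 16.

z_0 = 0 + 0i, c = -1.3500 + 0.3067i
Iter 1: z = -1.3500 + 0.3067i, |z|^2 = 1.9165
Iter 2: z = 0.3785 + -0.5213i, |z|^2 = 0.4150
Iter 3: z = -1.4786 + -0.0879i, |z|^2 = 2.1939
Iter 4: z = 0.8284 + 0.5667i, |z|^2 = 1.0074
Iter 5: z = -0.9849 + 1.2456i, |z|^2 = 2.5215
Iter 6: z = -1.9315 + -2.1469i, |z|^2 = 8.3397
Escaped at iteration 6

Answer: 6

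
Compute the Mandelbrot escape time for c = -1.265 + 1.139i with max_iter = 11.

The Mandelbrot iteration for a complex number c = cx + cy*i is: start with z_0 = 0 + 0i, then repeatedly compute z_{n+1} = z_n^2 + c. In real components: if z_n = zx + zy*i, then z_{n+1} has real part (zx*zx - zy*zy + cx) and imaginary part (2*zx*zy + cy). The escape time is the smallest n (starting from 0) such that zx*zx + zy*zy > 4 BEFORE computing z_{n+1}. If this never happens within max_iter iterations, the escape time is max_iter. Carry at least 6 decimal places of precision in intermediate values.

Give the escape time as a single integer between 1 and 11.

Answer: 3

Derivation:
z_0 = 0 + 0i, c = -1.2650 + 1.1390i
Iter 1: z = -1.2650 + 1.1390i, |z|^2 = 2.8975
Iter 2: z = -0.9621 + -1.7427i, |z|^2 = 3.9625
Iter 3: z = -3.3763 + 4.4922i, |z|^2 = 31.5793
Escaped at iteration 3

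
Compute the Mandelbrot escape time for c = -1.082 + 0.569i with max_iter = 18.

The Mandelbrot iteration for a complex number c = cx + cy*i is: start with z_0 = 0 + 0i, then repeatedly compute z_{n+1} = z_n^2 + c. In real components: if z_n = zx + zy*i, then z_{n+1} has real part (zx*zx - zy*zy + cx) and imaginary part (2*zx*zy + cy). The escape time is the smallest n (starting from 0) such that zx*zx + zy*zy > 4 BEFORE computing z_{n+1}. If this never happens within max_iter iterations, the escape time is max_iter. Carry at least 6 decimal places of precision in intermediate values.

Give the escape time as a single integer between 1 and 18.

z_0 = 0 + 0i, c = -1.0820 + 0.5690i
Iter 1: z = -1.0820 + 0.5690i, |z|^2 = 1.4945
Iter 2: z = -0.2350 + -0.6623i, |z|^2 = 0.4939
Iter 3: z = -1.4654 + 0.8803i, |z|^2 = 2.9225
Iter 4: z = 0.2905 + -2.0111i, |z|^2 = 4.1290
Escaped at iteration 4

Answer: 4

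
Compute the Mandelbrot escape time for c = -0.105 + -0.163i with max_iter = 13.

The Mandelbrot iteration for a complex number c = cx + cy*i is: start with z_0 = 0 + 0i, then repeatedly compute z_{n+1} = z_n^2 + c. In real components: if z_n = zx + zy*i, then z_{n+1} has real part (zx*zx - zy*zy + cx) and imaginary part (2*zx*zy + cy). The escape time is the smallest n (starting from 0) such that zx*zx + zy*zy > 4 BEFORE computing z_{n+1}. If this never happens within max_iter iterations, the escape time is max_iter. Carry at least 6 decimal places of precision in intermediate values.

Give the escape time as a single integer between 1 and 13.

z_0 = 0 + 0i, c = -0.1050 + -0.1630i
Iter 1: z = -0.1050 + -0.1630i, |z|^2 = 0.0376
Iter 2: z = -0.1205 + -0.1288i, |z|^2 = 0.0311
Iter 3: z = -0.1071 + -0.1320i, |z|^2 = 0.0289
Iter 4: z = -0.1110 + -0.1347i, |z|^2 = 0.0305
Iter 5: z = -0.1108 + -0.1331i, |z|^2 = 0.0300
Iter 6: z = -0.1104 + -0.1335i, |z|^2 = 0.0300
Iter 7: z = -0.1106 + -0.1335i, |z|^2 = 0.0301
Iter 8: z = -0.1106 + -0.1335i, |z|^2 = 0.0300
Iter 9: z = -0.1106 + -0.1335i, |z|^2 = 0.0300
Iter 10: z = -0.1106 + -0.1335i, |z|^2 = 0.0300
Iter 11: z = -0.1106 + -0.1335i, |z|^2 = 0.0300
Iter 12: z = -0.1106 + -0.1335i, |z|^2 = 0.0300

Answer: 13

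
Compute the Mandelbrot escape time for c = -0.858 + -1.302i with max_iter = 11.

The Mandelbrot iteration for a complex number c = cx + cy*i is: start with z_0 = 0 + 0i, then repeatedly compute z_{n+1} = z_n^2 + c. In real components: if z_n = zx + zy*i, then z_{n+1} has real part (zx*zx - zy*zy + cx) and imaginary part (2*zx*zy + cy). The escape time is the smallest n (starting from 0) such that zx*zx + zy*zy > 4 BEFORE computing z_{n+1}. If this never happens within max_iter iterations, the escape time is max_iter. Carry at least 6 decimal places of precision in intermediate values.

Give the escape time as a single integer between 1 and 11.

Answer: 2

Derivation:
z_0 = 0 + 0i, c = -0.8580 + -1.3020i
Iter 1: z = -0.8580 + -1.3020i, |z|^2 = 2.4314
Iter 2: z = -1.8170 + 0.9322i, |z|^2 = 4.1707
Escaped at iteration 2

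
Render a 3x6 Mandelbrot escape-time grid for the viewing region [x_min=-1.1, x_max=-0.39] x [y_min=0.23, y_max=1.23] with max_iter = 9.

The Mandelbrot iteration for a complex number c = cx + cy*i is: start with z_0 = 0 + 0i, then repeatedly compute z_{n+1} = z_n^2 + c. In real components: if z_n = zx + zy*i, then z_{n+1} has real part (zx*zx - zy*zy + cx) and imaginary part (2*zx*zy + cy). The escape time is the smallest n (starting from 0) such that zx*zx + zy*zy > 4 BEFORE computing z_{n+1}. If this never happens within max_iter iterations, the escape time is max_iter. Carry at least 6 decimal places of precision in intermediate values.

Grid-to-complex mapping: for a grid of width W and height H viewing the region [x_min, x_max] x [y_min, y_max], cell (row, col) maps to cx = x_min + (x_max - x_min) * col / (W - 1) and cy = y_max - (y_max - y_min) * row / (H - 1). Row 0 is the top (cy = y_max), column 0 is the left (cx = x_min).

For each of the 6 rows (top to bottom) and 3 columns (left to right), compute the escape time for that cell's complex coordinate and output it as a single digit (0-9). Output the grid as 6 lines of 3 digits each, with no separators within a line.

(row=0, col=0): c = -1.1000 + 1.2300i → escape time 2
(row=0, col=1): c = -0.7450 + 1.2300i → escape time 3
(row=0, col=2): c = -0.3900 + 1.2300i → escape time 3
(row=1, col=0): c = -1.1000 + 1.0300i → escape time 3
(row=1, col=1): c = -0.7450 + 1.0300i → escape time 3
(row=1, col=2): c = -0.3900 + 1.0300i → escape time 4
(row=2, col=0): c = -1.1000 + 0.8300i → escape time 3
(row=2, col=1): c = -0.7450 + 0.8300i → escape time 4
(row=2, col=2): c = -0.3900 + 0.8300i → escape time 6
(row=3, col=0): c = -1.1000 + 0.6300i → escape time 4
(row=3, col=1): c = -0.7450 + 0.6300i → escape time 5
(row=3, col=2): c = -0.3900 + 0.6300i → escape time 9
(row=4, col=0): c = -1.1000 + 0.4300i → escape time 6
(row=4, col=1): c = -0.7450 + 0.4300i → escape time 8
(row=4, col=2): c = -0.3900 + 0.4300i → escape time 9
(row=5, col=0): c = -1.1000 + 0.2300i → escape time 9
(row=5, col=1): c = -0.7450 + 0.2300i → escape time 9
(row=5, col=2): c = -0.3900 + 0.2300i → escape time 9

Answer: 233
334
346
459
689
999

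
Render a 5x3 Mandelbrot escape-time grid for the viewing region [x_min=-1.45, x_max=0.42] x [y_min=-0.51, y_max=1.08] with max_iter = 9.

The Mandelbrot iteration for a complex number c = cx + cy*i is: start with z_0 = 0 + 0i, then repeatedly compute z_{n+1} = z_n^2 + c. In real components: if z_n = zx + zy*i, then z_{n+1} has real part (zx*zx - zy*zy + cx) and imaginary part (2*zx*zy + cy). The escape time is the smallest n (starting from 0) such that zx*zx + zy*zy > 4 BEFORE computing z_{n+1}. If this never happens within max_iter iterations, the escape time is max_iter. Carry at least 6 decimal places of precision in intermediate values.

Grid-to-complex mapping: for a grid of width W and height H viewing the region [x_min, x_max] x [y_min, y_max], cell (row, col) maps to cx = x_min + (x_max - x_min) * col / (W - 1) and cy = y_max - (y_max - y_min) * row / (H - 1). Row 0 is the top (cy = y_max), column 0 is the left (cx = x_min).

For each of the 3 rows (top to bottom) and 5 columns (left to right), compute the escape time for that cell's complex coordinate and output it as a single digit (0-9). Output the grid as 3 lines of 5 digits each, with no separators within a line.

(row=0, col=0): c = -1.4500 + 1.0800i → escape time 2
(row=0, col=1): c = -0.9825 + 1.0800i → escape time 3
(row=0, col=2): c = -0.5150 + 1.0800i → escape time 4
(row=0, col=3): c = -0.0475 + 1.0800i → escape time 5
(row=0, col=4): c = 0.4200 + 1.0800i → escape time 2
(row=1, col=0): c = -1.4500 + 0.2850i → escape time 5
(row=1, col=1): c = -0.9825 + 0.2850i → escape time 9
(row=1, col=2): c = -0.5150 + 0.2850i → escape time 9
(row=1, col=3): c = -0.0475 + 0.2850i → escape time 9
(row=1, col=4): c = 0.4200 + 0.2850i → escape time 9
(row=2, col=0): c = -1.4500 + -0.5100i → escape time 3
(row=2, col=1): c = -0.9825 + -0.5100i → escape time 5
(row=2, col=2): c = -0.5150 + -0.5100i → escape time 9
(row=2, col=3): c = -0.0475 + -0.5100i → escape time 9
(row=2, col=4): c = 0.4200 + -0.5100i → escape time 6

Answer: 23452
59999
35996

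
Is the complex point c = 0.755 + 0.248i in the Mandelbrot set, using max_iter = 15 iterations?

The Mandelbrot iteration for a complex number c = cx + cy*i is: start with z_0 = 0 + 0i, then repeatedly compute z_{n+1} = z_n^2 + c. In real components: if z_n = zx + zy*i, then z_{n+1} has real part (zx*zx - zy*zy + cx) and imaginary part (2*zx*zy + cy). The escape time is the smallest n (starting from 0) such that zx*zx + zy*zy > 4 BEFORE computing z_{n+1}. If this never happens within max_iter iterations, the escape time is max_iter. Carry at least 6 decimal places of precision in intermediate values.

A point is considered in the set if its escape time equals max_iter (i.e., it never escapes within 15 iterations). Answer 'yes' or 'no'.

z_0 = 0 + 0i, c = 0.7550 + 0.2480i
Iter 1: z = 0.7550 + 0.2480i, |z|^2 = 0.6315
Iter 2: z = 1.2635 + 0.6225i, |z|^2 = 1.9840
Iter 3: z = 1.9640 + 1.8210i, |z|^2 = 7.1735
Escaped at iteration 3

Answer: no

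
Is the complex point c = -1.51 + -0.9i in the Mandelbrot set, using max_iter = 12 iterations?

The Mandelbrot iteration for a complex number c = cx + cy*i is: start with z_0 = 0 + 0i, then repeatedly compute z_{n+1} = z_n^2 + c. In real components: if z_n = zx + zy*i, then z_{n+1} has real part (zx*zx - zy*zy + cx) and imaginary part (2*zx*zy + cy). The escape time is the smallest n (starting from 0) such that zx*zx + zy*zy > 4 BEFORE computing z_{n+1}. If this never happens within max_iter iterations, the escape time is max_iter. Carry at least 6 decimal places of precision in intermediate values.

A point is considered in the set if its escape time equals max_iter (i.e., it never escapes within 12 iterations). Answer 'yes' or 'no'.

z_0 = 0 + 0i, c = -1.5100 + -0.9000i
Iter 1: z = -1.5100 + -0.9000i, |z|^2 = 3.0901
Iter 2: z = -0.0399 + 1.8180i, |z|^2 = 3.3067
Iter 3: z = -4.8135 + -1.0451i, |z|^2 = 24.2623
Escaped at iteration 3

Answer: no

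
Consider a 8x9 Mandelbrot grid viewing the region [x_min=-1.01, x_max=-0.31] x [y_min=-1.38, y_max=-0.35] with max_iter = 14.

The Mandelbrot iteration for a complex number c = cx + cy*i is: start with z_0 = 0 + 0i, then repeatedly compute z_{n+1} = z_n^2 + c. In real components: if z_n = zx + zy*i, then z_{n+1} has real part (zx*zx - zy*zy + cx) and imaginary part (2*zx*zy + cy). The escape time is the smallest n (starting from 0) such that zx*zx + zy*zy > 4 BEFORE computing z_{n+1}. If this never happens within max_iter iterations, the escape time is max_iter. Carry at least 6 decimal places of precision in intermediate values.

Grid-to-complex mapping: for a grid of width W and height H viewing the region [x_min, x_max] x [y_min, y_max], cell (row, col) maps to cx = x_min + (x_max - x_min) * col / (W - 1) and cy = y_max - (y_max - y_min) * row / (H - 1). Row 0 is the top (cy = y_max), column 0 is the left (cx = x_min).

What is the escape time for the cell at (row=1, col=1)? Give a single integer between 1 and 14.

z_0 = 0 + 0i, c = -0.9100 + -0.4787i
Iter 1: z = -0.9100 + -0.4787i, |z|^2 = 1.0573
Iter 2: z = -0.3111 + 0.3926i, |z|^2 = 0.2509
Iter 3: z = -0.9673 + -0.7230i, |z|^2 = 1.4585
Iter 4: z = -0.4970 + 0.9200i, |z|^2 = 1.0935
Iter 5: z = -1.5094 + -1.3933i, |z|^2 = 4.2197
Escaped at iteration 5

Answer: 5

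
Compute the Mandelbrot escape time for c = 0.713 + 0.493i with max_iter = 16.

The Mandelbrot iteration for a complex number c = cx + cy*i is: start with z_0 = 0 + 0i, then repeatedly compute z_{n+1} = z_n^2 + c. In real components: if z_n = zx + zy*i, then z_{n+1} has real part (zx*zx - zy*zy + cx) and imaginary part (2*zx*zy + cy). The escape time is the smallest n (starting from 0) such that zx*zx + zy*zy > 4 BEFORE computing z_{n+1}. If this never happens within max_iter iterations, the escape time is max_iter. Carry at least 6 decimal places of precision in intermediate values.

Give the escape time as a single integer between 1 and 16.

z_0 = 0 + 0i, c = 0.7130 + 0.4930i
Iter 1: z = 0.7130 + 0.4930i, |z|^2 = 0.7514
Iter 2: z = 0.9783 + 1.1960i, |z|^2 = 2.3876
Iter 3: z = 0.2397 + 2.8332i, |z|^2 = 8.0843
Escaped at iteration 3

Answer: 3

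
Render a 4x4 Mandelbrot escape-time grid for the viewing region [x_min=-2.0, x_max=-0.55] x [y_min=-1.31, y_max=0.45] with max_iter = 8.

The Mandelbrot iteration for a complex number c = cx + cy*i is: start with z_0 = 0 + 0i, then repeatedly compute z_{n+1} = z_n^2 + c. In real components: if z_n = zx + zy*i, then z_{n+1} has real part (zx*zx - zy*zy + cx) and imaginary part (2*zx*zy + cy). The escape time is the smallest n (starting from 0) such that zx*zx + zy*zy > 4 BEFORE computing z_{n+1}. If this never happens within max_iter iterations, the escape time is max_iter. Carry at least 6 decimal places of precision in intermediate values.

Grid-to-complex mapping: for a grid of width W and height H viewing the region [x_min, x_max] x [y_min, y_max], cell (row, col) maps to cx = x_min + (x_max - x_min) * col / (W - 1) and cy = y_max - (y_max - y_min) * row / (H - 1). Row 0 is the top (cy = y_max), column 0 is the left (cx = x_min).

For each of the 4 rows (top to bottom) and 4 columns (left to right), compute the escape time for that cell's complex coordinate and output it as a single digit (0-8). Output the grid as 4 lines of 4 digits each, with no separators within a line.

(row=0, col=0): c = -2.0000 + 0.4500i → escape time 1
(row=0, col=1): c = -1.5167 + 0.4500i → escape time 3
(row=0, col=2): c = -1.0333 + 0.4500i → escape time 5
(row=0, col=3): c = -0.5500 + 0.4500i → escape time 8
(row=1, col=0): c = -2.0000 + -0.1367i → escape time 1
(row=1, col=1): c = -1.5167 + -0.1367i → escape time 6
(row=1, col=2): c = -1.0333 + -0.1367i → escape time 8
(row=1, col=3): c = -0.5500 + -0.1367i → escape time 8
(row=2, col=0): c = -2.0000 + -0.7233i → escape time 1
(row=2, col=1): c = -1.5167 + -0.7233i → escape time 3
(row=2, col=2): c = -1.0333 + -0.7233i → escape time 3
(row=2, col=3): c = -0.5500 + -0.7233i → escape time 7
(row=3, col=0): c = -2.0000 + -1.3100i → escape time 1
(row=3, col=1): c = -1.5167 + -1.3100i → escape time 1
(row=3, col=2): c = -1.0333 + -1.3100i → escape time 2
(row=3, col=3): c = -0.5500 + -1.3100i → escape time 3

Answer: 1358
1688
1337
1123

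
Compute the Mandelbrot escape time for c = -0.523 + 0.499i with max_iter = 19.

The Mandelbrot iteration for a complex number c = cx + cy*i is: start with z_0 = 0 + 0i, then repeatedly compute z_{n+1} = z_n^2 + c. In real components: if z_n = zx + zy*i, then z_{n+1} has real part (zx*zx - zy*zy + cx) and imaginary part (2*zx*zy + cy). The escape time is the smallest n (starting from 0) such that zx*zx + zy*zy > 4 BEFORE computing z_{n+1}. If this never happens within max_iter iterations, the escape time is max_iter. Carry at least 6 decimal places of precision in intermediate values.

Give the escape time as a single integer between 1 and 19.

z_0 = 0 + 0i, c = -0.5230 + 0.4990i
Iter 1: z = -0.5230 + 0.4990i, |z|^2 = 0.5225
Iter 2: z = -0.4985 + -0.0230i, |z|^2 = 0.2490
Iter 3: z = -0.2751 + 0.5219i, |z|^2 = 0.3480
Iter 4: z = -0.7197 + 0.2119i, |z|^2 = 0.5629
Iter 5: z = -0.0499 + 0.1940i, |z|^2 = 0.0401
Iter 6: z = -0.5581 + 0.4796i, |z|^2 = 0.5416
Iter 7: z = -0.4415 + -0.0364i, |z|^2 = 0.1963
Iter 8: z = -0.3294 + 0.5311i, |z|^2 = 0.3906
Iter 9: z = -0.6966 + 0.1491i, |z|^2 = 0.5075
Iter 10: z = -0.0599 + 0.2912i, |z|^2 = 0.0884
Iter 11: z = -0.6042 + 0.4641i, |z|^2 = 0.5805
Iter 12: z = -0.3733 + -0.0618i, |z|^2 = 0.1432
Iter 13: z = -0.3875 + 0.5452i, |z|^2 = 0.4473
Iter 14: z = -0.6700 + 0.0765i, |z|^2 = 0.4548
Iter 15: z = -0.0799 + 0.3965i, |z|^2 = 0.1636
Iter 16: z = -0.6738 + 0.4357i, |z|^2 = 0.6438
Iter 17: z = -0.2588 + -0.0881i, |z|^2 = 0.0747
Iter 18: z = -0.4638 + 0.5446i, |z|^2 = 0.5117

Answer: 19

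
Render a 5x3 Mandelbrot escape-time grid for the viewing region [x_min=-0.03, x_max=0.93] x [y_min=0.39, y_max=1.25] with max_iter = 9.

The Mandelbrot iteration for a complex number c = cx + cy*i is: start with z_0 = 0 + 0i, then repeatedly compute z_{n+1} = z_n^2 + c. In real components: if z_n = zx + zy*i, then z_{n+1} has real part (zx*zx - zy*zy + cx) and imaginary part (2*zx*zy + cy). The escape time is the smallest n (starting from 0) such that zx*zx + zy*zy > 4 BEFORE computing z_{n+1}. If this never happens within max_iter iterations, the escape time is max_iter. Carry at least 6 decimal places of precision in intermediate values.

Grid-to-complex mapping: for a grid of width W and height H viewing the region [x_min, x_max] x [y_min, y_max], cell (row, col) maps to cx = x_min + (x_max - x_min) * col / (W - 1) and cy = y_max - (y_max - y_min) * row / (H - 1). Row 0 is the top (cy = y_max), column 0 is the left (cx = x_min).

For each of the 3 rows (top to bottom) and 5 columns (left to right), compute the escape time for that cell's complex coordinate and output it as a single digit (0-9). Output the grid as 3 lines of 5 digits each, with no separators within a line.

(row=0, col=0): c = -0.0300 + 1.2500i → escape time 3
(row=0, col=1): c = 0.2100 + 1.2500i → escape time 2
(row=0, col=2): c = 0.4500 + 1.2500i → escape time 2
(row=0, col=3): c = 0.6900 + 1.2500i → escape time 2
(row=0, col=4): c = 0.9300 + 1.2500i → escape time 2
(row=1, col=0): c = -0.0300 + 0.8200i → escape time 9
(row=1, col=1): c = 0.2100 + 0.8200i → escape time 5
(row=1, col=2): c = 0.4500 + 0.8200i → escape time 3
(row=1, col=3): c = 0.6900 + 0.8200i → escape time 2
(row=1, col=4): c = 0.9300 + 0.8200i → escape time 2
(row=2, col=0): c = -0.0300 + 0.3900i → escape time 9
(row=2, col=1): c = 0.2100 + 0.3900i → escape time 9
(row=2, col=2): c = 0.4500 + 0.3900i → escape time 9
(row=2, col=3): c = 0.6900 + 0.3900i → escape time 3
(row=2, col=4): c = 0.9300 + 0.3900i → escape time 3

Answer: 32222
95322
99933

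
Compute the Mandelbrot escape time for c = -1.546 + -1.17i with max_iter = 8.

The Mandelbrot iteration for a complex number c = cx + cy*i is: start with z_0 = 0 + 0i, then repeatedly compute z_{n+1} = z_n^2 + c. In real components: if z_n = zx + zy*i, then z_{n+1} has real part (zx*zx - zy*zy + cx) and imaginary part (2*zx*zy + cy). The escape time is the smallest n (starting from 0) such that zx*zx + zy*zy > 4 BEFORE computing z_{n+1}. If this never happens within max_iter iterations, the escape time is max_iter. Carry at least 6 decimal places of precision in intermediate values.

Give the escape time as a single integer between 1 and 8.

Answer: 2

Derivation:
z_0 = 0 + 0i, c = -1.5460 + -1.1700i
Iter 1: z = -1.5460 + -1.1700i, |z|^2 = 3.7590
Iter 2: z = -0.5248 + 2.4476i, |z|^2 = 6.2663
Escaped at iteration 2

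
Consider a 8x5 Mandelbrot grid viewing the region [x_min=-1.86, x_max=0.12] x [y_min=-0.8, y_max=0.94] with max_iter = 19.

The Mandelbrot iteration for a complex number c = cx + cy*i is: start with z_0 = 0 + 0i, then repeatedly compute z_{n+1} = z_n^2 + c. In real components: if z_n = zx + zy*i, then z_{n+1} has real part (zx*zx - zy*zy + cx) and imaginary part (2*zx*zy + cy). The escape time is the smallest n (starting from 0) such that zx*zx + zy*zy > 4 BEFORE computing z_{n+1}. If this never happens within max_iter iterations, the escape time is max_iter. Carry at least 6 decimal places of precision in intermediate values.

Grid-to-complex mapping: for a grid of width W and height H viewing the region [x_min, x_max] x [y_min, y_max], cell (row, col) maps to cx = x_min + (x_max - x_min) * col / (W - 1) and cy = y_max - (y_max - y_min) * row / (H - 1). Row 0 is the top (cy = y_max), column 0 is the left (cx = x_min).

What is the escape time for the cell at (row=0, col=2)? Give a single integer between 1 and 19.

z_0 = 0 + 0i, c = -1.2943 + 0.9400i
Iter 1: z = -1.2943 + 0.9400i, |z|^2 = 2.5588
Iter 2: z = -0.5027 + -1.4933i, |z|^2 = 2.4825
Iter 3: z = -3.2714 + 2.4414i, |z|^2 = 16.6622
Escaped at iteration 3

Answer: 3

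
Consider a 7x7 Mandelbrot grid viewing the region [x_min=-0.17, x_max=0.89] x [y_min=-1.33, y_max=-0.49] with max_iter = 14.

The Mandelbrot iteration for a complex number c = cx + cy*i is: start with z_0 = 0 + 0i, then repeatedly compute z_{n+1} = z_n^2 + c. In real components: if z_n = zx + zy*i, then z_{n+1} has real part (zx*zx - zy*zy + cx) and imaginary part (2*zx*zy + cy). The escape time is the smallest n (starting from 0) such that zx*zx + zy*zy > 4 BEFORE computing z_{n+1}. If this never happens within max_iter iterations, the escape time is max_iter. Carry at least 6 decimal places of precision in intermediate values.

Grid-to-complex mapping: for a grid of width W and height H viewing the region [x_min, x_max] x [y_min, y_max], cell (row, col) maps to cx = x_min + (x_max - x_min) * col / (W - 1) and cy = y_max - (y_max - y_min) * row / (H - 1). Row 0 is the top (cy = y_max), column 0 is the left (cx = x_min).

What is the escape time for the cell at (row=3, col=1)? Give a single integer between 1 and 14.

Answer: 7

Derivation:
z_0 = 0 + 0i, c = 0.0067 + -0.9100i
Iter 1: z = 0.0067 + -0.9100i, |z|^2 = 0.8281
Iter 2: z = -0.8214 + -0.9221i, |z|^2 = 1.5250
Iter 3: z = -0.1690 + 0.6049i, |z|^2 = 0.3944
Iter 4: z = -0.3306 + -1.1144i, |z|^2 = 1.3513
Iter 5: z = -1.1260 + -0.1731i, |z|^2 = 1.2977
Iter 6: z = 1.2445 + -0.5203i, |z|^2 = 1.8194
Iter 7: z = 1.2847 + -2.2049i, |z|^2 = 6.5122
Escaped at iteration 7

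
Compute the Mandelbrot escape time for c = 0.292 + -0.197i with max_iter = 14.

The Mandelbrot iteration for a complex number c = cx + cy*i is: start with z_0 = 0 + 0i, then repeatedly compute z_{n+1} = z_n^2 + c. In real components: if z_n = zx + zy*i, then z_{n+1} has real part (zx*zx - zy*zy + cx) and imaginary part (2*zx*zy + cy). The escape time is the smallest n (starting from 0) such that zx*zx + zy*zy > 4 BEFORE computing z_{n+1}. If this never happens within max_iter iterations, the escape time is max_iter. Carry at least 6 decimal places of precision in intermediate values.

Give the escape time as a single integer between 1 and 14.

z_0 = 0 + 0i, c = 0.2920 + -0.1970i
Iter 1: z = 0.2920 + -0.1970i, |z|^2 = 0.1241
Iter 2: z = 0.3385 + -0.3120i, |z|^2 = 0.2119
Iter 3: z = 0.3092 + -0.4082i, |z|^2 = 0.2622
Iter 4: z = 0.2209 + -0.4494i, |z|^2 = 0.2508
Iter 5: z = 0.1388 + -0.3956i, |z|^2 = 0.1758
Iter 6: z = 0.1548 + -0.3068i, |z|^2 = 0.1181
Iter 7: z = 0.2218 + -0.2920i, |z|^2 = 0.1345
Iter 8: z = 0.2559 + -0.3265i, |z|^2 = 0.1721
Iter 9: z = 0.2509 + -0.3641i, |z|^2 = 0.1955
Iter 10: z = 0.2223 + -0.3797i, |z|^2 = 0.1936
Iter 11: z = 0.1972 + -0.3659i, |z|^2 = 0.1728
Iter 12: z = 0.1971 + -0.3413i, |z|^2 = 0.1553
Iter 13: z = 0.2143 + -0.3315i, |z|^2 = 0.1558

Answer: 14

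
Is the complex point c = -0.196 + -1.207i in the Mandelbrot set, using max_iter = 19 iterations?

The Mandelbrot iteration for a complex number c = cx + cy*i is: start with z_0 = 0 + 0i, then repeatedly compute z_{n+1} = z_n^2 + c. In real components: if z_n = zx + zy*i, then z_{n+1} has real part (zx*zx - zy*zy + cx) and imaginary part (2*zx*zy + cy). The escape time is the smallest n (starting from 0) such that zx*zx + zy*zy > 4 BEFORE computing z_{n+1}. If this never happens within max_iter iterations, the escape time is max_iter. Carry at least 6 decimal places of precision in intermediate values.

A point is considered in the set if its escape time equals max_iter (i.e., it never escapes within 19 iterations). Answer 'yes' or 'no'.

Answer: no

Derivation:
z_0 = 0 + 0i, c = -0.1960 + -1.2070i
Iter 1: z = -0.1960 + -1.2070i, |z|^2 = 1.4953
Iter 2: z = -1.6144 + -0.7339i, |z|^2 = 3.1449
Iter 3: z = 1.8718 + 1.1625i, |z|^2 = 4.8553
Escaped at iteration 3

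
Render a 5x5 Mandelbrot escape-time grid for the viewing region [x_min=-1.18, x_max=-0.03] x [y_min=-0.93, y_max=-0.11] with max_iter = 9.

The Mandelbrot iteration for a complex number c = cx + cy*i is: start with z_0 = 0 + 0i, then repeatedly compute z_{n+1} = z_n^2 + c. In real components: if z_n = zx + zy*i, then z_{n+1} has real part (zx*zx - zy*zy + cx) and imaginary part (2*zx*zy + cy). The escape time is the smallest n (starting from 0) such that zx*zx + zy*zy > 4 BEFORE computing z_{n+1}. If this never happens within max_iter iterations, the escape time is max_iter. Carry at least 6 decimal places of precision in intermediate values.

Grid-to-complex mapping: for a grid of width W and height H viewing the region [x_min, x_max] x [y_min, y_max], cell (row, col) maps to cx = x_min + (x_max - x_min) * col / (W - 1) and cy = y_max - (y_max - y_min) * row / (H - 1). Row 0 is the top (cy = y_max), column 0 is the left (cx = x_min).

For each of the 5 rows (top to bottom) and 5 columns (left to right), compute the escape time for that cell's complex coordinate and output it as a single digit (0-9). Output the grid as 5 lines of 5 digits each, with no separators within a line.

Answer: 99999
99999
55999
34699
33458

Derivation:
(row=0, col=0): c = -1.1800 + -0.1100i → escape time 9
(row=0, col=1): c = -0.8925 + -0.1100i → escape time 9
(row=0, col=2): c = -0.6050 + -0.1100i → escape time 9
(row=0, col=3): c = -0.3175 + -0.1100i → escape time 9
(row=0, col=4): c = -0.0300 + -0.1100i → escape time 9
(row=1, col=0): c = -1.1800 + -0.3150i → escape time 9
(row=1, col=1): c = -0.8925 + -0.3150i → escape time 9
(row=1, col=2): c = -0.6050 + -0.3150i → escape time 9
(row=1, col=3): c = -0.3175 + -0.3150i → escape time 9
(row=1, col=4): c = -0.0300 + -0.3150i → escape time 9
(row=2, col=0): c = -1.1800 + -0.5200i → escape time 5
(row=2, col=1): c = -0.8925 + -0.5200i → escape time 5
(row=2, col=2): c = -0.6050 + -0.5200i → escape time 9
(row=2, col=3): c = -0.3175 + -0.5200i → escape time 9
(row=2, col=4): c = -0.0300 + -0.5200i → escape time 9
(row=3, col=0): c = -1.1800 + -0.7250i → escape time 3
(row=3, col=1): c = -0.8925 + -0.7250i → escape time 4
(row=3, col=2): c = -0.6050 + -0.7250i → escape time 6
(row=3, col=3): c = -0.3175 + -0.7250i → escape time 9
(row=3, col=4): c = -0.0300 + -0.7250i → escape time 9
(row=4, col=0): c = -1.1800 + -0.9300i → escape time 3
(row=4, col=1): c = -0.8925 + -0.9300i → escape time 3
(row=4, col=2): c = -0.6050 + -0.9300i → escape time 4
(row=4, col=3): c = -0.3175 + -0.9300i → escape time 5
(row=4, col=4): c = -0.0300 + -0.9300i → escape time 8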